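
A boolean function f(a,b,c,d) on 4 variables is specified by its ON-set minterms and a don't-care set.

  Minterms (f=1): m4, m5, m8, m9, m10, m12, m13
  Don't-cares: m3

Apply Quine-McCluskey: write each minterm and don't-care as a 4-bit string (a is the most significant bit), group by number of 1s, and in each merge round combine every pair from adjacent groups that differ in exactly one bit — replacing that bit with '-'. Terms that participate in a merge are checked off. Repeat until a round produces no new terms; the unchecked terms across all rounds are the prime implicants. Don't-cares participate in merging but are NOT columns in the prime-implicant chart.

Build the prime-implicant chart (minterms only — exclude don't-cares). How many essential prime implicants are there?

3

[col 0] 0011, 0100*, 0101*, 1000*, 1001*, 1010*, 1100*, 1101*
[col 1] -100*, -101*, 010-*, 1-00*, 1-01*, 10-0, 100-*, 110-*
[col 2] -10-, 1-0-
Prime implicants: -10-, 0011, 1-0-, 10-0
PI chart (minterm → PIs covering it):
  4 | -10-  (sole → essential)
  5 | -10-  (sole → essential)
  8 | 1-0-,10-0
  9 | 1-0-  (sole → essential)
  10 | 10-0  (sole → essential)
  12 | -10-,1-0-
  13 | -10-,1-0-
Essential prime implicants: -10-, 1-0-, 10-0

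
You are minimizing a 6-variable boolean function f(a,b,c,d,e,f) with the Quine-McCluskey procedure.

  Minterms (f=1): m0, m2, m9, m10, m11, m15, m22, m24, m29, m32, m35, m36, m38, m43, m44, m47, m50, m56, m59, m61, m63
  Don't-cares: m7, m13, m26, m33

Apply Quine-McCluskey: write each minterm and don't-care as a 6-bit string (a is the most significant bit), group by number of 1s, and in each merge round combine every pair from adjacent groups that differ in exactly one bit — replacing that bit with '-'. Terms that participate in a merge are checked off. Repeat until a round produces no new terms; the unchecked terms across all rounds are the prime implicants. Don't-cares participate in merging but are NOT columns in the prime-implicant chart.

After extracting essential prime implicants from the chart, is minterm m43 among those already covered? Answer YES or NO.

Round 0: 000000✓ 000010✓ 000111✓ 001001✓ 001010✓ 001011✓ 001101✓ 001111✓ 010110 011000✓ 011010✓ 011101✓ 100000✓ 100001✓ 100011✓ 100100✓ 100110✓ 101011✓ 101100✓ 101111✓ 110010 111000✓ 111011✓ 111101✓ 111111✓
Round 1: -00000 -01011✓ -01111✓ -11000 -11101 0-1010 0-1101 00-010 00-111 0000-0 001-01✓ 001-11✓ 0010-1✓ 00101- 0011-1✓ 0110-0 1-1011✓ 1-1111✓ 10-011 10-100 100-00 1000-1 10000- 1001-0 101-11✓ 111-11✓ 1111-1
Round 2: -01-11 001--1 1-1-11
PIs = {-00000, -01-11, -11000, -11101, 0-1010, 0-1101, 00-010, 00-111, 0000-0, 001--1, 00101-, 010110, 0110-0, 1-1-11, 10-011, 10-100, 100-00, 1000-1, 10000-, 1001-0, 110010, 1111-1}
Coverage chart:
  m0: -00000,0000-0
  m2: 00-010,0000-0
  m9: 001--1 ←essential
  m10: 0-1010,00-010,00101-
  m11: -01-11,001--1,00101-
  m15: -01-11,00-111,001--1
  m22: 010110 ←essential
  m24: -11000,0110-0
  m29: -11101,0-1101
  m32: -00000,100-00,10000-
  m35: 10-011,1000-1
  m36: 10-100,100-00,1001-0
  m38: 1001-0 ←essential
  m43: -01-11,1-1-11,10-011
  m44: 10-100 ←essential
  m47: -01-11,1-1-11
  m50: 110010 ←essential
  m56: -11000 ←essential
  m59: 1-1-11 ←essential
  m61: -11101,1111-1
  m63: 1-1-11,1111-1
Essential: -11000, 001--1, 010110, 1-1-11, 10-100, 1001-0, 110010

YES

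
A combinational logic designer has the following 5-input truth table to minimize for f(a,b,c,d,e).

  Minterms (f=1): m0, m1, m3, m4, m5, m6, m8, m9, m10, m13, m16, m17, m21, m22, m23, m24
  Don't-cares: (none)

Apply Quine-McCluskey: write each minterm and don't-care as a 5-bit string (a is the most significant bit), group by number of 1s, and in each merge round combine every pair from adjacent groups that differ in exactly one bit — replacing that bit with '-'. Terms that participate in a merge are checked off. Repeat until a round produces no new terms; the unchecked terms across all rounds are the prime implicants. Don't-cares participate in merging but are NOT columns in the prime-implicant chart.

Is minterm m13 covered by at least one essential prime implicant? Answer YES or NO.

size-2^0 implicants → 00000(✓)  00001(✓)  00011(✓)  00100(✓)  00101(✓)  00110(✓)  01000(✓)  01001(✓)  01010(✓)  01101(✓)  10000(✓)  10001(✓)  10101(✓)  10110(✓)  10111(✓)  11000(✓)
size-2^1 implicants → -0000(✓)  -0001(✓)  -0101(✓)  -0110  -1000(✓)  0-000(✓)  0-001(✓)  0-101(✓)  00-00(✓)  00-01(✓)  000-1  0000-(✓)  001-0  0010-(✓)  01-01(✓)  010-0  0100-(✓)  1-000(✓)  10-01(✓)  1000-(✓)  101-1  1011-
size-2^2 implicants → --000  -0-01  -000-  0--01  0-00-  00-0-
Unchecked terms (primes): --000, -0-01, -000-, -0110, 0--01, 0-00-, 00-0-, 000-1, 001-0, 010-0, 101-1, 1011-
Minterm coverage:
  m0 ⊆ --000,-000-,0-00-,00-0-
  m1 ⊆ -0-01,-000-,0--01,0-00-,00-0-,000-1
  m3 ⊆ 000-1 [E]
  m4 ⊆ 00-0-,001-0
  m5 ⊆ -0-01,0--01,00-0-
  m6 ⊆ -0110,001-0
  m8 ⊆ --000,0-00-,010-0
  m9 ⊆ 0--01,0-00-
  m10 ⊆ 010-0 [E]
  m13 ⊆ 0--01 [E]
  m16 ⊆ --000,-000-
  m17 ⊆ -0-01,-000-
  m21 ⊆ -0-01,101-1
  m22 ⊆ -0110,1011-
  m23 ⊆ 101-1,1011-
  m24 ⊆ --000 [E]
E = {--000, 0--01, 000-1, 010-0}

YES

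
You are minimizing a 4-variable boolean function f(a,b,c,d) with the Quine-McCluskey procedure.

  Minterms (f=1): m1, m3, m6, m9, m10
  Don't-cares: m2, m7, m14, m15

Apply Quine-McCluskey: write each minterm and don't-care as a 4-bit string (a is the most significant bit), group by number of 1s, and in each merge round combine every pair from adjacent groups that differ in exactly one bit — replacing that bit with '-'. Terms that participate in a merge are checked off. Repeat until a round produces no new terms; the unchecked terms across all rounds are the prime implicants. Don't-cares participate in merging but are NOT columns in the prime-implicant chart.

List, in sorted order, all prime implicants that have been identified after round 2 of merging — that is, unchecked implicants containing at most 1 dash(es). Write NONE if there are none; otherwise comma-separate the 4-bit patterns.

-001, 00-1

[col 0] 0001*, 0010*, 0011*, 0110*, 0111*, 1001*, 1010*, 1110*, 1111*
[col 1] -001, -010*, -110*, -111*, 0-10*, 0-11*, 00-1, 001-*, 011-*, 1-10*, 111-*
[col 2] --10, -11-, 0-1-
Prime implicants: --10, -001, -11-, 0-1-, 00-1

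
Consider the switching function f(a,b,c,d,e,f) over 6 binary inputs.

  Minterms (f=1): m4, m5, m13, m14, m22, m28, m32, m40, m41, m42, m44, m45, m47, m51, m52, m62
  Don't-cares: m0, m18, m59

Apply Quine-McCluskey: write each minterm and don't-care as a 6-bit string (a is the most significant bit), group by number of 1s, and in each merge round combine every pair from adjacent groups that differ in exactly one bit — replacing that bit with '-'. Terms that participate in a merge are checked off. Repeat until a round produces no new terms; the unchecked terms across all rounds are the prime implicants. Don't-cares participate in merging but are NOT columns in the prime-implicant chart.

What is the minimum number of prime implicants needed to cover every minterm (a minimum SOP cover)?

Round 0: 000000✓ 000100✓ 000101✓ 001101✓ 001110 010010✓ 010110✓ 011100 100000✓ 101000✓ 101001✓ 101010✓ 101100✓ 101101✓ 101111✓ 110011✓ 110100 111011✓ 111110
Round 1: -00000 -01101 00-101 000-00 00010- 010-10 10-000 101-00✓ 101-01✓ 1010-0 10100-✓ 1011-1 10110-✓ 11-011
Round 2: 101-0-
PIs = {-00000, -01101, 00-101, 000-00, 00010-, 001110, 010-10, 011100, 10-000, 101-0-, 1010-0, 1011-1, 11-011, 110100, 111110}
Coverage chart:
  m4: 000-00,00010-
  m5: 00-101,00010-
  m13: -01101,00-101
  m14: 001110 ←essential
  m22: 010-10 ←essential
  m28: 011100 ←essential
  m32: -00000,10-000
  m40: 10-000,101-0-,1010-0
  m41: 101-0- ←essential
  m42: 1010-0 ←essential
  m44: 101-0- ←essential
  m45: -01101,101-0-,1011-1
  m47: 1011-1 ←essential
  m51: 11-011 ←essential
  m52: 110100 ←essential
  m62: 111110 ←essential
Essential: 001110, 010-10, 011100, 101-0-, 1010-0, 1011-1, 11-011, 110100, 111110
Petrick residual → -00000, -01101, 00010-
Min cover (12 terms): b'c'd'e'f' + b'cde'f + a'b'c'de' + a'b'cdef' + a'bc'ef' + a'bcde'f' + ab'ce' + ab'cd'f' + ab'cdf + abd'ef + abc'de'f' + abcdef'

12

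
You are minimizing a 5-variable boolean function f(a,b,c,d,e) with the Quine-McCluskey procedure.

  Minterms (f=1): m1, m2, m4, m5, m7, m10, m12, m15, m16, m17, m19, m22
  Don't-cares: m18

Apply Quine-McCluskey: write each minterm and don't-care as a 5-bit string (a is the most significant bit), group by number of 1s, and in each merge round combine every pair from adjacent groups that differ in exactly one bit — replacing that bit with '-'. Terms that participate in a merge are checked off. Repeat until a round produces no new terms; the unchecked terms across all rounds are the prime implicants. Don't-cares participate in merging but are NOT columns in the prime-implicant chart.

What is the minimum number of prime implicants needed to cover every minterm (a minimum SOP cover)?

size-2^0 implicants → 00001(✓)  00010(✓)  00100(✓)  00101(✓)  00111(✓)  01010(✓)  01100(✓)  01111(✓)  10000(✓)  10001(✓)  10010(✓)  10011(✓)  10110(✓)
size-2^1 implicants → -0001  -0010  0-010  0-100  0-111  00-01  001-1  0010-  10-10  100-0(✓)  100-1(✓)  1000-(✓)  1001-(✓)
size-2^2 implicants → 100--
Unchecked terms (primes): -0001, -0010, 0-010, 0-100, 0-111, 00-01, 001-1, 0010-, 10-10, 100--
Minterm coverage:
  m1 ⊆ -0001,00-01
  m2 ⊆ -0010,0-010
  m4 ⊆ 0-100,0010-
  m5 ⊆ 00-01,001-1,0010-
  m7 ⊆ 0-111,001-1
  m10 ⊆ 0-010 [E]
  m12 ⊆ 0-100 [E]
  m15 ⊆ 0-111 [E]
  m16 ⊆ 100-- [E]
  m17 ⊆ -0001,100--
  m19 ⊆ 100-- [E]
  m22 ⊆ 10-10 [E]
E = {0-010, 0-100, 0-111, 10-10, 100--}
Petrick residual → 00-01
Cover = a'c'de' + a'cd'e' + a'cde + a'b'd'e + ab'de' + ab'c'  |cover|=6

6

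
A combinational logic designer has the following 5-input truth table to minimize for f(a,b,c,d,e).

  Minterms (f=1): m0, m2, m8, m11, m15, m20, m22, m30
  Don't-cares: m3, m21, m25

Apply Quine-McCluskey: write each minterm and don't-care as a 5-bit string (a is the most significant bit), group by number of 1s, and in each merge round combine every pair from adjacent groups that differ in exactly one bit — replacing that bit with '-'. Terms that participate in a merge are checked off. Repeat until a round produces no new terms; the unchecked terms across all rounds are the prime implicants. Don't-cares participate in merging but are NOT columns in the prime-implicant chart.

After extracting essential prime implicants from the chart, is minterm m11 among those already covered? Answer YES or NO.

Round 0: 00000✓ 00010✓ 00011✓ 01000✓ 01011✓ 01111✓ 10100✓ 10101✓ 10110✓ 11001 11110✓
Round 1: 0-000 0-011 000-0 0001- 01-11 1-110 101-0 1010-
PIs = {0-000, 0-011, 000-0, 0001-, 01-11, 1-110, 101-0, 1010-, 11001}
Coverage chart:
  m0: 0-000,000-0
  m2: 000-0,0001-
  m8: 0-000 ←essential
  m11: 0-011,01-11
  m15: 01-11 ←essential
  m20: 101-0,1010-
  m22: 1-110,101-0
  m30: 1-110 ←essential
Essential: 0-000, 01-11, 1-110

YES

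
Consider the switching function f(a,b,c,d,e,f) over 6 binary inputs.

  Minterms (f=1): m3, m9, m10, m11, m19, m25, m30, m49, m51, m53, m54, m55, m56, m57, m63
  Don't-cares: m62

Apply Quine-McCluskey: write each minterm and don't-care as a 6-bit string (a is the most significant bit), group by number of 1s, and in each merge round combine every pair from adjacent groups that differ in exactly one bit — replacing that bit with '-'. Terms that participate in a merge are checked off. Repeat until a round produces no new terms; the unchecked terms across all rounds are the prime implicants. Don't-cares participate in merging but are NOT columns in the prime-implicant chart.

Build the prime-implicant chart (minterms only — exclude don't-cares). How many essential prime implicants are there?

[col 0] 000011*, 001001*, 001010*, 001011*, 010011*, 011001*, 011110*, 110001*, 110011*, 110101*, 110110*, 110111*, 111000*, 111001*, 111110*, 111111*
[col 1] -10011, -11001, -11110, 0-0011, 0-1001, 00-011, 0010-1, 00101-, 11-001, 11-110*, 11-111*, 110-01*, 110-11*, 1100-1*, 1101-1*, 11011-*, 11100-, 11111-*
[col 2] 11-11-, 110--1
Prime implicants: -10011, -11001, -11110, 0-0011, 0-1001, 00-011, 0010-1, 00101-, 11-001, 11-11-, 110--1, 11100-
PI chart (minterm → PIs covering it):
  3 | 0-0011,00-011
  9 | 0-1001,0010-1
  10 | 00101-  (sole → essential)
  11 | 00-011,0010-1,00101-
  19 | -10011,0-0011
  25 | -11001,0-1001
  30 | -11110  (sole → essential)
  49 | 11-001,110--1
  51 | -10011,110--1
  53 | 110--1  (sole → essential)
  54 | 11-11-  (sole → essential)
  55 | 11-11-,110--1
  56 | 11100-  (sole → essential)
  57 | -11001,11-001,11100-
  63 | 11-11-  (sole → essential)
Essential prime implicants: -11110, 00101-, 11-11-, 110--1, 11100-

5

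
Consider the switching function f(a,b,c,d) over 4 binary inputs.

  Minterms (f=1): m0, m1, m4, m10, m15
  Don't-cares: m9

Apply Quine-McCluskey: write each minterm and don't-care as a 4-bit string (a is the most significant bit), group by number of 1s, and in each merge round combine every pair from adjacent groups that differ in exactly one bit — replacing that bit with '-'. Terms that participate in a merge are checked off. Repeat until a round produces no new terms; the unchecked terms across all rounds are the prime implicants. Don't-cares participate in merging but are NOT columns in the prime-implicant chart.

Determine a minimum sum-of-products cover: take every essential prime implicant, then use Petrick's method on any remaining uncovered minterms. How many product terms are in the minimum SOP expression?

4

size-2^0 implicants → 0000(✓)  0001(✓)  0100(✓)  1001(✓)  1010  1111
size-2^1 implicants → -001  0-00  000-
Unchecked terms (primes): -001, 0-00, 000-, 1010, 1111
Minterm coverage:
  m0 ⊆ 0-00,000-
  m1 ⊆ -001,000-
  m4 ⊆ 0-00 [E]
  m10 ⊆ 1010 [E]
  m15 ⊆ 1111 [E]
E = {0-00, 1010, 1111}
Petrick residual → -001
Cover = b'c'd + a'c'd' + ab'cd' + abcd  |cover|=4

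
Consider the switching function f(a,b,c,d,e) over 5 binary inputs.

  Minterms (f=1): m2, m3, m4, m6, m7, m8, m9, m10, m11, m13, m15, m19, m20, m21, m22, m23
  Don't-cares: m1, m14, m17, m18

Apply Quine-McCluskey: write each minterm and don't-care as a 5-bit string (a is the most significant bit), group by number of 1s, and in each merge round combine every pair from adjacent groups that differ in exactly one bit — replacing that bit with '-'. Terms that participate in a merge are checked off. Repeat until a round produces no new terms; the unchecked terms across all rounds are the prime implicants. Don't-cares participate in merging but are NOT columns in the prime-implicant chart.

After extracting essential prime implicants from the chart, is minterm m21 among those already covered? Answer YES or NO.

Round 0: 00001✓ 00010✓ 00011✓ 00100✓ 00110✓ 00111✓ 01000✓ 01001✓ 01010✓ 01011✓ 01101✓ 01110✓ 01111✓ 10001✓ 10010✓ 10011✓ 10100✓ 10101✓ 10110✓ 10111✓
Round 1: -0001✓ -0010✓ -0011✓ -0100✓ -0110✓ -0111✓ 0-001✓ 0-010✓ 0-011✓ 0-110✓ 0-111✓ 00-10✓ 00-11✓ 000-1✓ 0001-✓ 001-0✓ 0011-✓ 01-01✓ 01-10✓ 01-11✓ 010-0✓ 010-1✓ 0100-✓ 0101-✓ 011-1✓ 0111-✓ 10-01✓ 10-10✓ 10-11✓ 100-1✓ 1001-✓ 101-0✓ 101-1✓ 1010-✓ 1011-✓
Round 2: -0-10✓ -0-11✓ -00-1 -001-✓ -01-0 -011-✓ 0--10✓ 0--11✓ 0-0-1 0-01-✓ 0-11-✓ 00-1-✓ 01--1 01-1-✓ 010-- 10--1 10-1-✓ 101--
Round 3: -0-1- 0--1-
PIs = {-0-1-, -00-1, -01-0, 0--1-, 0-0-1, 01--1, 010--, 10--1, 101--}
Coverage chart:
  m2: -0-1-,0--1-
  m3: -0-1-,-00-1,0--1-,0-0-1
  m4: -01-0 ←essential
  m6: -0-1-,-01-0,0--1-
  m7: -0-1-,0--1-
  m8: 010-- ←essential
  m9: 0-0-1,01--1,010--
  m10: 0--1-,010--
  m11: 0--1-,0-0-1,01--1,010--
  m13: 01--1 ←essential
  m15: 0--1-,01--1
  m19: -0-1-,-00-1,10--1
  m20: -01-0,101--
  m21: 10--1,101--
  m22: -0-1-,-01-0,101--
  m23: -0-1-,10--1,101--
Essential: -01-0, 01--1, 010--

NO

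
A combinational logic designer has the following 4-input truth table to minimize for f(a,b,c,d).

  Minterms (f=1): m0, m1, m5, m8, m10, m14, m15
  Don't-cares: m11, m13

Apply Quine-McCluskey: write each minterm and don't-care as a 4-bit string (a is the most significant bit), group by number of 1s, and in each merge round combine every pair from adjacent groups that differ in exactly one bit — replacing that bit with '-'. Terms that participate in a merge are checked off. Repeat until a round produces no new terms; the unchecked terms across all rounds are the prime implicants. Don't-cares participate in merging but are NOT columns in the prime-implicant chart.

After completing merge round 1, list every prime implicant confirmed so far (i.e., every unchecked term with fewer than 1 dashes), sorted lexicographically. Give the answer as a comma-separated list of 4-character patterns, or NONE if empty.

NONE

Round 0: 0000✓ 0001✓ 0101✓ 1000✓ 1010✓ 1011✓ 1101✓ 1110✓ 1111✓
Round 1: -000 -101 0-01 000- 1-10✓ 1-11✓ 10-0 101-✓ 11-1 111-✓
Round 2: 1-1-
PIs = {-000, -101, 0-01, 000-, 1-1-, 10-0, 11-1}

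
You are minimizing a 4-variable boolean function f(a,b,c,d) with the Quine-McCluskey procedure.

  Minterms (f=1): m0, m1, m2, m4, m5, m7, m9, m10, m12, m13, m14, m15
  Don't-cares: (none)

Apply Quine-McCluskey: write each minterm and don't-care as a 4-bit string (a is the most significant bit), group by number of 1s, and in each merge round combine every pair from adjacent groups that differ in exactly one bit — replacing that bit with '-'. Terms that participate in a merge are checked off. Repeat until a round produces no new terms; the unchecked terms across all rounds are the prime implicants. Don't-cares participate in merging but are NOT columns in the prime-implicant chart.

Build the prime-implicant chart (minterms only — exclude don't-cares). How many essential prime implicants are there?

2

[col 0] 0000*, 0001*, 0010*, 0100*, 0101*, 0111*, 1001*, 1010*, 1100*, 1101*, 1110*, 1111*
[col 1] -001*, -010, -100*, -101*, -111*, 0-00*, 0-01*, 00-0, 000-*, 01-1*, 010-*, 1-01*, 1-10, 11-0*, 11-1*, 110-*, 111-*
[col 2] --01, -1-1, -10-, 0-0-, 11--
Prime implicants: --01, -010, -1-1, -10-, 0-0-, 00-0, 1-10, 11--
PI chart (minterm → PIs covering it):
  0 | 0-0-,00-0
  1 | --01,0-0-
  2 | -010,00-0
  4 | -10-,0-0-
  5 | --01,-1-1,-10-,0-0-
  7 | -1-1  (sole → essential)
  9 | --01  (sole → essential)
  10 | -010,1-10
  12 | -10-,11--
  13 | --01,-1-1,-10-,11--
  14 | 1-10,11--
  15 | -1-1,11--
Essential prime implicants: --01, -1-1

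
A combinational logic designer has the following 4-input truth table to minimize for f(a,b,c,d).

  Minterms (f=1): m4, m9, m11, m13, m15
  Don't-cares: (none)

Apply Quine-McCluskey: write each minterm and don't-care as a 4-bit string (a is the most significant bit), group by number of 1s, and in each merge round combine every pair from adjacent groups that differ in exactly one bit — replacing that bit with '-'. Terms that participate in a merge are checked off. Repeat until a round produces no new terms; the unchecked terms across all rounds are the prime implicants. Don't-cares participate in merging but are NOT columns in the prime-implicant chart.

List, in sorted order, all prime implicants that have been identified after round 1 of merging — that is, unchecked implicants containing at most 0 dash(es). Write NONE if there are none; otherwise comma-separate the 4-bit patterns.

[col 0] 0100, 1001*, 1011*, 1101*, 1111*
[col 1] 1-01*, 1-11*, 10-1*, 11-1*
[col 2] 1--1
Prime implicants: 0100, 1--1

0100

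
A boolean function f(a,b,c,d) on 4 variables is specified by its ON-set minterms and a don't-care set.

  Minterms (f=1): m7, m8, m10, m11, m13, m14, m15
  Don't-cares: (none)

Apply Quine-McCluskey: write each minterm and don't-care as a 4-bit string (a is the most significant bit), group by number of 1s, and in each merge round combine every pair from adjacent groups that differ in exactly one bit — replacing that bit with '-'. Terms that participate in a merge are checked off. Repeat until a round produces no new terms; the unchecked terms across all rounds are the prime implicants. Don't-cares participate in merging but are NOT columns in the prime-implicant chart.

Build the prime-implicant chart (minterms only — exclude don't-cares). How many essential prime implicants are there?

4

size-2^0 implicants → 0111(✓)  1000(✓)  1010(✓)  1011(✓)  1101(✓)  1110(✓)  1111(✓)
size-2^1 implicants → -111  1-10(✓)  1-11(✓)  10-0  101-(✓)  11-1  111-(✓)
size-2^2 implicants → 1-1-
Unchecked terms (primes): -111, 1-1-, 10-0, 11-1
Minterm coverage:
  m7 ⊆ -111 [E]
  m8 ⊆ 10-0 [E]
  m10 ⊆ 1-1-,10-0
  m11 ⊆ 1-1- [E]
  m13 ⊆ 11-1 [E]
  m14 ⊆ 1-1- [E]
  m15 ⊆ -111,1-1-,11-1
E = {-111, 1-1-, 10-0, 11-1}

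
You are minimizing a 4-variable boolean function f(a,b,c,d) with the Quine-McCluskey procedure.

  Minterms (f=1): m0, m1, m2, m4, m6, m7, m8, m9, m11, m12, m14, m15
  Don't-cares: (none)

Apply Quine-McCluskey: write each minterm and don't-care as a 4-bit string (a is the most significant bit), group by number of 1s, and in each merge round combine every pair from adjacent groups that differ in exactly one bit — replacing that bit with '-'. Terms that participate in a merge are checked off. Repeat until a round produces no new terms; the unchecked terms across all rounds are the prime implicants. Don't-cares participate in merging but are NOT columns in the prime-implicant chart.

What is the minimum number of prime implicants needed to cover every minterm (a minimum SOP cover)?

[col 0] 0000*, 0001*, 0010*, 0100*, 0110*, 0111*, 1000*, 1001*, 1011*, 1100*, 1110*, 1111*
[col 1] -000*, -001*, -100*, -110*, -111*, 0-00*, 0-10*, 00-0*, 000-*, 01-0*, 011-*, 1-00*, 1-11, 10-1, 100-*, 11-0*, 111-*
[col 2] --00, -00-, -1-0, -11-, 0--0
Prime implicants: --00, -00-, -1-0, -11-, 0--0, 1-11, 10-1
PI chart (minterm → PIs covering it):
  0 | --00,-00-,0--0
  1 | -00-  (sole → essential)
  2 | 0--0  (sole → essential)
  4 | --00,-1-0,0--0
  6 | -1-0,-11-,0--0
  7 | -11-  (sole → essential)
  8 | --00,-00-
  9 | -00-,10-1
  11 | 1-11,10-1
  12 | --00,-1-0
  14 | -1-0,-11-
  15 | -11-,1-11
Essential prime implicants: -00-, -11-, 0--0
Petrick residual → --00, 1-11
Minimum SOP uses 5 PIs: c'd' + b'c' + bc + a'd' + acd

5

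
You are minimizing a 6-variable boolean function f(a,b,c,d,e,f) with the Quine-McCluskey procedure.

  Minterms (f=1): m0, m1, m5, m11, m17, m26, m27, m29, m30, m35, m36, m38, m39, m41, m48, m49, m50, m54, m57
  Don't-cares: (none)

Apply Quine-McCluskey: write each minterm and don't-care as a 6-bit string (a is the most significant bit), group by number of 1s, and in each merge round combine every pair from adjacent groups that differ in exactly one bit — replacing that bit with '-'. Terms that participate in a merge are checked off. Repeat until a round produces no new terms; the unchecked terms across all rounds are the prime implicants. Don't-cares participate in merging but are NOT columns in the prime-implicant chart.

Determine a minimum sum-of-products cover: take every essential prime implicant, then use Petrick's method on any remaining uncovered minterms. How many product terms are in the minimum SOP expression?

11

[col 0] 000000*, 000001*, 000101*, 001011*, 010001*, 011010*, 011011*, 011101, 011110*, 100011*, 100100*, 100110*, 100111*, 101001*, 110000*, 110001*, 110010*, 110110*, 111001*
[col 1] -10001, 0-0001, 0-1011, 000-01, 00000-, 011-10, 01101-, 1-0110, 1-1001, 100-11, 1001-0, 10011-, 11-001, 110-10, 1100-0, 11000-
Prime implicants: -10001, 0-0001, 0-1011, 000-01, 00000-, 011-10, 01101-, 011101, 1-0110, 1-1001, 100-11, 1001-0, 10011-, 11-001, 110-10, 1100-0, 11000-
PI chart (minterm → PIs covering it):
  0 | 00000-  (sole → essential)
  1 | 0-0001,000-01,00000-
  5 | 000-01  (sole → essential)
  11 | 0-1011  (sole → essential)
  17 | -10001,0-0001
  26 | 011-10,01101-
  27 | 0-1011,01101-
  29 | 011101  (sole → essential)
  30 | 011-10  (sole → essential)
  35 | 100-11  (sole → essential)
  36 | 1001-0  (sole → essential)
  38 | 1-0110,1001-0,10011-
  39 | 100-11,10011-
  41 | 1-1001  (sole → essential)
  48 | 1100-0,11000-
  49 | -10001,11-001,11000-
  50 | 110-10,1100-0
  54 | 1-0110,110-10
  57 | 1-1001,11-001
Essential prime implicants: 0-1011, 000-01, 00000-, 011-10, 011101, 1-1001, 100-11, 1001-0
Petrick residual → -10001, 1-0110, 1100-0
Minimum SOP uses 11 PIs: bc'd'e'f + a'cd'ef + a'b'c'e'f + a'b'c'd'e' + a'bcef' + a'bcde'f + ac'def' + acd'e'f + ab'c'ef + ab'c'df' + abc'd'f'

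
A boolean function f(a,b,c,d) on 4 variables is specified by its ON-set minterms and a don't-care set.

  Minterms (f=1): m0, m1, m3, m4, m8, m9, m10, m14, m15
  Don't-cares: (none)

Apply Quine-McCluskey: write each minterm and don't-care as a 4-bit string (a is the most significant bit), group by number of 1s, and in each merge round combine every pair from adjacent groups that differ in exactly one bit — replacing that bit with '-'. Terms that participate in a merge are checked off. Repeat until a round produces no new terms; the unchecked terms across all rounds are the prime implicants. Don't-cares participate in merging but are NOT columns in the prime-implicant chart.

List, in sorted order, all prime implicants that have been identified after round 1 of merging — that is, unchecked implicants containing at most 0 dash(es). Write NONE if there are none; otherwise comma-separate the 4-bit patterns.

NONE

Round 0: 0000✓ 0001✓ 0011✓ 0100✓ 1000✓ 1001✓ 1010✓ 1110✓ 1111✓
Round 1: -000✓ -001✓ 0-00 00-1 000-✓ 1-10 10-0 100-✓ 111-
Round 2: -00-
PIs = {-00-, 0-00, 00-1, 1-10, 10-0, 111-}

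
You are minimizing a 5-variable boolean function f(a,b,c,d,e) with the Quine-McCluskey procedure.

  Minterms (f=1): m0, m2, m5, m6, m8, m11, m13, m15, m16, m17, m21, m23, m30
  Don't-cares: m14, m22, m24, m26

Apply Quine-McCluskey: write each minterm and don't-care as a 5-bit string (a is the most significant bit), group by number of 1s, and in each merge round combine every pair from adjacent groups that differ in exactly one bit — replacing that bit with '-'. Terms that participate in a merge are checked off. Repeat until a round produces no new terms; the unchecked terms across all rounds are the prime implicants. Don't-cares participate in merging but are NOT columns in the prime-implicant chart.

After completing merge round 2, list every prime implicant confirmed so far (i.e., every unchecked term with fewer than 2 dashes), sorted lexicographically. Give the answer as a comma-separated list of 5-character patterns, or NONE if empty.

Round 0: 00000✓ 00010✓ 00101✓ 00110✓ 01000✓ 01011✓ 01101✓ 01110✓ 01111✓ 10000✓ 10001✓ 10101✓ 10110✓ 10111✓ 11000✓ 11010✓ 11110✓
Round 1: -0000✓ -0101 -0110✓ -1000✓ -1110✓ 0-000✓ 0-101 0-110✓ 00-10 000-0 01-11 011-1 0111- 1-000✓ 1-110✓ 10-01 1000- 101-1 1011- 11-10 110-0
Round 2: --000 --110
PIs = {--000, --110, -0101, 0-101, 00-10, 000-0, 01-11, 011-1, 0111-, 10-01, 1000-, 101-1, 1011-, 11-10, 110-0}

-0101, 0-101, 00-10, 000-0, 01-11, 011-1, 0111-, 10-01, 1000-, 101-1, 1011-, 11-10, 110-0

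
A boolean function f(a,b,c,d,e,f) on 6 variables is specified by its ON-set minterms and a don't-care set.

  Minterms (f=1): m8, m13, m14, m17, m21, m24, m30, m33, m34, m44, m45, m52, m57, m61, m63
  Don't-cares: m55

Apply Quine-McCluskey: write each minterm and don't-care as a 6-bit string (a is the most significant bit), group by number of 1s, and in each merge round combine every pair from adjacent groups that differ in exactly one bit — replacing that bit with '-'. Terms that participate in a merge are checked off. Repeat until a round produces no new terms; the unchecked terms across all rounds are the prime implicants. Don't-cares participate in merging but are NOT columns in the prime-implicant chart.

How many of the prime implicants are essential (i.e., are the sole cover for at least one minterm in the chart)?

9

Round 0: 001000✓ 001101✓ 001110✓ 010001✓ 010101✓ 011000✓ 011110✓ 100001 100010 101100✓ 101101✓ 110100 110111✓ 111001✓ 111101✓ 111111✓
Round 1: -01101 0-1000 0-1110 010-01 1-1101 10110- 11-111 111-01 1111-1
PIs = {-01101, 0-1000, 0-1110, 010-01, 1-1101, 100001, 100010, 10110-, 11-111, 110100, 111-01, 1111-1}
Coverage chart:
  m8: 0-1000 ←essential
  m13: -01101 ←essential
  m14: 0-1110 ←essential
  m17: 010-01 ←essential
  m21: 010-01 ←essential
  m24: 0-1000 ←essential
  m30: 0-1110 ←essential
  m33: 100001 ←essential
  m34: 100010 ←essential
  m44: 10110- ←essential
  m45: -01101,1-1101,10110-
  m52: 110100 ←essential
  m57: 111-01 ←essential
  m61: 1-1101,111-01,1111-1
  m63: 11-111,1111-1
Essential: -01101, 0-1000, 0-1110, 010-01, 100001, 100010, 10110-, 110100, 111-01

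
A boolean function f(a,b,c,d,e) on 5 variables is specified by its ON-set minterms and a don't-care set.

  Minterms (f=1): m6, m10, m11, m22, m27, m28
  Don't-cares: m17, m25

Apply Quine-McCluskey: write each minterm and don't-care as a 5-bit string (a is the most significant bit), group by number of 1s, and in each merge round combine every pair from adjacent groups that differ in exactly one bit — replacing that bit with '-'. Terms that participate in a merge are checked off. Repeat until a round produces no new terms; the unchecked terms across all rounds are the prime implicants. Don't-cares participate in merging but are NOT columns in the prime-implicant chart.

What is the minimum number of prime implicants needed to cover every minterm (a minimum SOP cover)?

[col 0] 00110*, 01010*, 01011*, 10001*, 10110*, 11001*, 11011*, 11100
[col 1] -0110, -1011, 0101-, 1-001, 110-1
Prime implicants: -0110, -1011, 0101-, 1-001, 110-1, 11100
PI chart (minterm → PIs covering it):
  6 | -0110  (sole → essential)
  10 | 0101-  (sole → essential)
  11 | -1011,0101-
  22 | -0110  (sole → essential)
  27 | -1011,110-1
  28 | 11100  (sole → essential)
Essential prime implicants: -0110, 0101-, 11100
Petrick residual → -1011
Minimum SOP uses 4 PIs: b'cde' + bc'de + a'bc'd + abcd'e'

4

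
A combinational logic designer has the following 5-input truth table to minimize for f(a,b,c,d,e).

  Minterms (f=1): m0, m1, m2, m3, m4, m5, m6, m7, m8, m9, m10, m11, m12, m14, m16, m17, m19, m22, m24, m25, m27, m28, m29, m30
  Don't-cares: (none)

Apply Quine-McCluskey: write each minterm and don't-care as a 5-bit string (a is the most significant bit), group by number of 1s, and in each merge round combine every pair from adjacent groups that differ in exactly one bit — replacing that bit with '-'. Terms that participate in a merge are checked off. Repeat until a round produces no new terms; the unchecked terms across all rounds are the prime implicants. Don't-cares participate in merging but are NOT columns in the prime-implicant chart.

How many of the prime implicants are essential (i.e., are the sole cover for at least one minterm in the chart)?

5

[col 0] 00000*, 00001*, 00010*, 00011*, 00100*, 00101*, 00110*, 00111*, 01000*, 01001*, 01010*, 01011*, 01100*, 01110*, 10000*, 10001*, 10011*, 10110*, 11000*, 11001*, 11011*, 11100*, 11101*, 11110*
[col 1] -0000*, -0001*, -0011*, -0110*, -1000*, -1001*, -1011*, -1100*, -1110*, 0-000*, 0-001*, 0-010*, 0-011*, 0-100*, 0-110*, 00-00*, 00-01*, 00-10*, 00-11*, 000-0*, 000-1*, 0000-*, 0001-*, 001-0*, 001-1*, 0010-*, 0011-*, 01-00*, 01-10*, 010-0*, 010-1*, 0100-*, 0101-*, 011-0*, 1-000*, 1-001*, 1-011*, 1-110*, 100-1*, 1000-*, 11-00*, 11-01*, 110-1*, 1100-*, 111-0*, 1110-*
[col 2] --000*, --001*, --011*, --110, -00-1*, -000-*, -1-00, -10-1*, -100-*, -11-0, 0--00*, 0--10*, 0-0-0*, 0-0-1*, 0-00-*, 0-01-*, 0-1-0*, 00--0*, 00--1*, 00-0-*, 00-1-*, 000--*, 001--*, 01--0*, 010--*, 1-0-1*, 1-00-*, 11-0-
[col 3] --0-1, --00-, 0---0, 0-0--, 00---
Prime implicants: --0-1, --00-, --110, -1-00, -11-0, 0---0, 0-0--, 00---, 11-0-
PI chart (minterm → PIs covering it):
  0 | --00-,0---0,0-0--,00---
  1 | --0-1,--00-,0-0--,00---
  2 | 0---0,0-0--,00---
  3 | --0-1,0-0--,00---
  4 | 0---0,00---
  5 | 00---  (sole → essential)
  6 | --110,0---0,00---
  7 | 00---  (sole → essential)
  8 | --00-,-1-00,0---0,0-0--
  9 | --0-1,--00-,0-0--
  10 | 0---0,0-0--
  11 | --0-1,0-0--
  12 | -1-00,-11-0,0---0
  14 | --110,-11-0,0---0
  16 | --00-  (sole → essential)
  17 | --0-1,--00-
  19 | --0-1  (sole → essential)
  22 | --110  (sole → essential)
  24 | --00-,-1-00,11-0-
  25 | --0-1,--00-,11-0-
  27 | --0-1  (sole → essential)
  28 | -1-00,-11-0,11-0-
  29 | 11-0-  (sole → essential)
  30 | --110,-11-0
Essential prime implicants: --0-1, --00-, --110, 00---, 11-0-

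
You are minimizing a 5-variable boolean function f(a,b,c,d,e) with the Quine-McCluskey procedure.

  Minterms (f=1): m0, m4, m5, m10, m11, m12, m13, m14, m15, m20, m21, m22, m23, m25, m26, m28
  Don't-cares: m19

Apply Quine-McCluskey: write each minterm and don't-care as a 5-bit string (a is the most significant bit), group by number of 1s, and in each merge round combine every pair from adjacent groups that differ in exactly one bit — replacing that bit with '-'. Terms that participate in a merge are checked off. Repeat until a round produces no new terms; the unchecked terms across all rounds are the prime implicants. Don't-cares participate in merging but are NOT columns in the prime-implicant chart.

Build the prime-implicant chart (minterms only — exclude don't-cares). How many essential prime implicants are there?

6

[col 0] 00000*, 00100*, 00101*, 01010*, 01011*, 01100*, 01101*, 01110*, 01111*, 10011*, 10100*, 10101*, 10110*, 10111*, 11001, 11010*, 11100*
[col 1] -0100*, -0101*, -1010, -1100*, 0-100*, 0-101*, 00-00, 0010-*, 01-10*, 01-11*, 0101-*, 011-0*, 011-1*, 0110-*, 0111-*, 1-100*, 10-11, 101-0*, 101-1*, 1010-*, 1011-*
[col 2] --100, -010-, 0-10-, 01-1-, 011--, 101--
Prime implicants: --100, -010-, -1010, 0-10-, 00-00, 01-1-, 011--, 10-11, 101--, 11001
PI chart (minterm → PIs covering it):
  0 | 00-00  (sole → essential)
  4 | --100,-010-,0-10-,00-00
  5 | -010-,0-10-
  10 | -1010,01-1-
  11 | 01-1-  (sole → essential)
  12 | --100,0-10-,011--
  13 | 0-10-,011--
  14 | 01-1-,011--
  15 | 01-1-,011--
  20 | --100,-010-,101--
  21 | -010-,101--
  22 | 101--  (sole → essential)
  23 | 10-11,101--
  25 | 11001  (sole → essential)
  26 | -1010  (sole → essential)
  28 | --100  (sole → essential)
Essential prime implicants: --100, -1010, 00-00, 01-1-, 101--, 11001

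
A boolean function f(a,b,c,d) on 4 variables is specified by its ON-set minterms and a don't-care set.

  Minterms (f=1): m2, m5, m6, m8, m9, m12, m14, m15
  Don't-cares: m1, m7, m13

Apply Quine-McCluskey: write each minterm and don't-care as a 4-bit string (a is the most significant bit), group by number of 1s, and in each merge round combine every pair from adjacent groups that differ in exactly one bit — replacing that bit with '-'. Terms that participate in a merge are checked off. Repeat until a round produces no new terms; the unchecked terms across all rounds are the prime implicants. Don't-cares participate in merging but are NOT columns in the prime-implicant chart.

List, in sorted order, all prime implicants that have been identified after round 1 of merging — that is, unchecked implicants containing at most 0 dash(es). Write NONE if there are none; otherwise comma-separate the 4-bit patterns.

[col 0] 0001*, 0010*, 0101*, 0110*, 0111*, 1000*, 1001*, 1100*, 1101*, 1110*, 1111*
[col 1] -001*, -101*, -110*, -111*, 0-01*, 0-10, 01-1*, 011-*, 1-00*, 1-01*, 100-*, 11-0*, 11-1*, 110-*, 111-*
[col 2] --01, -1-1, -11-, 1-0-, 11--
Prime implicants: --01, -1-1, -11-, 0-10, 1-0-, 11--

NONE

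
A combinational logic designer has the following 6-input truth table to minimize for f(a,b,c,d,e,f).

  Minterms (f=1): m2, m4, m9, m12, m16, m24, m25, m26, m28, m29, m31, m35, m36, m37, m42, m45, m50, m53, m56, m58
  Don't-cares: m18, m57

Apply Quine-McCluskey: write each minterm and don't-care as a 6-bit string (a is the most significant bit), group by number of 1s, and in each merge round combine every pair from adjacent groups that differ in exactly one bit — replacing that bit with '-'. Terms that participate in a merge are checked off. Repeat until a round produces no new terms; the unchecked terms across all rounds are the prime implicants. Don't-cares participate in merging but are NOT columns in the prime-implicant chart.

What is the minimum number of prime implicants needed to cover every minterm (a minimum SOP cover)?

[col 0] 000010*, 000100*, 001001*, 001100*, 010000*, 010010*, 011000*, 011001*, 011010*, 011100*, 011101*, 011111*, 100011, 100100*, 100101*, 101010*, 101101*, 110010*, 110101*, 111000*, 111001*, 111010*
[col 1] -00100, -10010*, -11000*, -11001*, -11010*, 0-0010, 0-1001, 0-1100, 00-100, 01-000*, 01-010*, 0100-0*, 011-00*, 011-01*, 0110-0*, 01100-*, 0111-1, 01110-*, 1-0101, 1-1010, 10-101, 10010-, 11-010*, 1110-0*, 11100-*
[col 2] -1-010, -110-0, -1100-, 01-0-0, 011-0-
Prime implicants: -00100, -1-010, -110-0, -1100-, 0-0010, 0-1001, 0-1100, 00-100, 01-0-0, 011-0-, 0111-1, 1-0101, 1-1010, 10-101, 100011, 10010-
PI chart (minterm → PIs covering it):
  2 | 0-0010  (sole → essential)
  4 | -00100,00-100
  9 | 0-1001  (sole → essential)
  12 | 0-1100,00-100
  16 | 01-0-0  (sole → essential)
  24 | -110-0,-1100-,01-0-0,011-0-
  25 | -1100-,0-1001,011-0-
  26 | -1-010,-110-0,01-0-0
  28 | 0-1100,011-0-
  29 | 011-0-,0111-1
  31 | 0111-1  (sole → essential)
  35 | 100011  (sole → essential)
  36 | -00100,10010-
  37 | 1-0101,10-101,10010-
  42 | 1-1010  (sole → essential)
  45 | 10-101  (sole → essential)
  50 | -1-010  (sole → essential)
  53 | 1-0101  (sole → essential)
  56 | -110-0,-1100-
  58 | -1-010,-110-0,1-1010
Essential prime implicants: -1-010, 0-0010, 0-1001, 01-0-0, 0111-1, 1-0101, 1-1010, 10-101, 100011
Petrick residual → -00100, -110-0, 0-1100
Minimum SOP uses 12 PIs: b'c'de'f' + bd'ef' + bcd'f' + a'c'd'ef' + a'cd'e'f + a'cde'f' + a'bd'f' + a'bcdf + ac'de'f + acd'ef' + ab'de'f + ab'c'd'ef

12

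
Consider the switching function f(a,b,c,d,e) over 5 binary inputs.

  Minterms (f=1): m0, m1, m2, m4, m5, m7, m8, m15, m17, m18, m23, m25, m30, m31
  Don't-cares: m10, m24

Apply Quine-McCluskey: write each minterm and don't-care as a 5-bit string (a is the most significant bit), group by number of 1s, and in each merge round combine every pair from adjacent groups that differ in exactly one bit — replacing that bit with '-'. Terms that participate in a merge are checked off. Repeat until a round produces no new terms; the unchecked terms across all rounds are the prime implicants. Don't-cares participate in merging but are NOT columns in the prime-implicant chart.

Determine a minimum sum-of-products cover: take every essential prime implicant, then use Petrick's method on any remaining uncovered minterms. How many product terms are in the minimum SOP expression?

[col 0] 00000*, 00001*, 00010*, 00100*, 00101*, 00111*, 01000*, 01010*, 01111*, 10001*, 10010*, 10111*, 11000*, 11001*, 11110*, 11111*
[col 1] -0001, -0010, -0111*, -1000, -1111*, 0-000*, 0-010*, 0-111*, 00-00*, 00-01*, 000-0*, 0000-*, 001-1, 0010-*, 010-0*, 1-001, 1-111*, 1100-, 1111-
[col 2] --111, 0-0-0, 00-0-
Prime implicants: --111, -0001, -0010, -1000, 0-0-0, 00-0-, 001-1, 1-001, 1100-, 1111-
PI chart (minterm → PIs covering it):
  0 | 0-0-0,00-0-
  1 | -0001,00-0-
  2 | -0010,0-0-0
  4 | 00-0-  (sole → essential)
  5 | 00-0-,001-1
  7 | --111,001-1
  8 | -1000,0-0-0
  15 | --111  (sole → essential)
  17 | -0001,1-001
  18 | -0010  (sole → essential)
  23 | --111  (sole → essential)
  25 | 1-001,1100-
  30 | 1111-  (sole → essential)
  31 | --111,1111-
Essential prime implicants: --111, -0010, 00-0-, 1111-
Petrick residual → -1000, 1-001
Minimum SOP uses 6 PIs: cde + b'c'de' + bc'd'e' + a'b'd' + ac'd'e + abcd

6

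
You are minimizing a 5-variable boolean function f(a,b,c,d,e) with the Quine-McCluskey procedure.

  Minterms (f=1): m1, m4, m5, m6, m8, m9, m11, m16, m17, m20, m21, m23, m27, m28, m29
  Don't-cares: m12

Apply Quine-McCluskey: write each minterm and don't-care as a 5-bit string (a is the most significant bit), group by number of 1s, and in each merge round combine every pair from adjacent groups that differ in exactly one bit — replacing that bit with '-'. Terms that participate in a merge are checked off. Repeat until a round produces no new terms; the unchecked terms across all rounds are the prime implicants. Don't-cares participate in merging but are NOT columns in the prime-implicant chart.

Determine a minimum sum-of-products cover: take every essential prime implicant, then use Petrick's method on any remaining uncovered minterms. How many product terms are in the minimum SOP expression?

7

size-2^0 implicants → 00001(✓)  00100(✓)  00101(✓)  00110(✓)  01000(✓)  01001(✓)  01011(✓)  01100(✓)  10000(✓)  10001(✓)  10100(✓)  10101(✓)  10111(✓)  11011(✓)  11100(✓)  11101(✓)
size-2^1 implicants → -0001(✓)  -0100(✓)  -0101(✓)  -1011  -1100(✓)  0-001  0-100(✓)  00-01(✓)  001-0  0010-(✓)  01-00  010-1  0100-  1-100(✓)  1-101(✓)  10-00(✓)  10-01(✓)  1000-(✓)  101-1  1010-(✓)  1110-(✓)
size-2^2 implicants → --100  -0-01  -010-  1-10-  10-0-
Unchecked terms (primes): --100, -0-01, -010-, -1011, 0-001, 001-0, 01-00, 010-1, 0100-, 1-10-, 10-0-, 101-1
Minterm coverage:
  m1 ⊆ -0-01,0-001
  m4 ⊆ --100,-010-,001-0
  m5 ⊆ -0-01,-010-
  m6 ⊆ 001-0 [E]
  m8 ⊆ 01-00,0100-
  m9 ⊆ 0-001,010-1,0100-
  m11 ⊆ -1011,010-1
  m16 ⊆ 10-0- [E]
  m17 ⊆ -0-01,10-0-
  m20 ⊆ --100,-010-,1-10-,10-0-
  m21 ⊆ -0-01,-010-,1-10-,10-0-,101-1
  m23 ⊆ 101-1 [E]
  m27 ⊆ -1011 [E]
  m28 ⊆ --100,1-10-
  m29 ⊆ 1-10- [E]
E = {-1011, 001-0, 1-10-, 10-0-, 101-1}
Petrick residual → -0-01, 0100-
Cover = b'd'e + bc'de + a'b'ce' + a'bc'd' + acd' + ab'd' + ab'ce  |cover|=7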